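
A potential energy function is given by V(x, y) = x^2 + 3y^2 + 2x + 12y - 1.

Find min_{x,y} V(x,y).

-14

V(x,y) separates as P(x) + Q(y) − 1, so its minimum is min P + min Q − 1.
P'(x) = 2x + 2 vanishes at x ∈ {-1}; Q'(y) = 6y + 12 vanishes at y ∈ {-2}.
Local minima of P (where P''>0): P(-1)=-1. Local minima of Q: Q(-2)=-12.
So the global minimum of V is P(-1) + Q(-2) − 1 = -1 − 12 − 1 = -14, attained at (-1, -2).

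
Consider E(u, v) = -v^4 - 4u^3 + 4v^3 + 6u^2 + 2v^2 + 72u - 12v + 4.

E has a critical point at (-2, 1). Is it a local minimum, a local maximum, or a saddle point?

The mixed partial ∂²E/∂u∂v is 0, so the Hessian at any point is diag(E_uu, E_vv) = diag(12(-2u + 1), 4(-3v^2 + 6v + 1)).
At (-2, 1): H = diag(60, 16).
Both eigenvalues are positive, so H is positive definite: a local minimum.

local minimum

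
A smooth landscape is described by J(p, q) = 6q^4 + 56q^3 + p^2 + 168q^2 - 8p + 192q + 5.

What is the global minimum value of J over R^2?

-139

J(p,q) separates as A(p) + B(q) + 5, so its minimum is min A + min B + 5.
A'(p) = 2p - 8 vanishes at p ∈ {4}; B'(q) = 24(q + 1)(q + 2)(q + 4) vanishes at q ∈ {-4, -2, -1}.
Local minima of A (where A''>0): A(4)=-16. Local minima of B: B(-4)=-128, B(-1)=-74.
So the global minimum of J is A(4) + B(-4) + 5 = -16 − 128 + 5 = -139, attained at (4, -4).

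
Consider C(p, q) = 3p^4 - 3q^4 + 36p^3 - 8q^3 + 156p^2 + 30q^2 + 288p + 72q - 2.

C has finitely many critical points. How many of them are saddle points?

C separates as a function of p plus a function of q, so ∇C=0 decouples.
∂C/∂p = 12(p + 2)(p + 3)(p + 4) = 0 at p ∈ {-4, -3, -2}; ∂C/∂q = -12(q - 2)(q + 1)(q + 3) = 0 at q ∈ {-3, -1, 2}.
The Hessian is diagonal: diag(C_pp, C_qq). Second derivatives: C_pp(-4)=24, C_pp(-3)=-12, C_pp(-2)=24; C_qq(-3)=-120, C_qq(-1)=72, C_qq(2)=-180.
Saddle points occur where the two diagonal entries have opposite signs: (-4, -3), (-4, 2), (-3, -1), (-2, -3), (-2, 2). Count: 5.

5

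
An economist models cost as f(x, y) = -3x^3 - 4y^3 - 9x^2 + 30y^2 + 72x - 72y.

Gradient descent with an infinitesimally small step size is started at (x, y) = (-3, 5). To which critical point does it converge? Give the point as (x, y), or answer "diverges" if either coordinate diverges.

diverges

f is separable, so gradient descent decouples: x follows -∂f/∂x, y follows -∂f/∂y.
∂f/∂x = -9(x - 2)(x + 4); at x=-3 this is 45, so x decreases.
∂f/∂y = -12(y - 3)(y - 2); at y=5 this is -72, so y increases.
The y-coordinate has no critical point in that direction and runs off to infinity.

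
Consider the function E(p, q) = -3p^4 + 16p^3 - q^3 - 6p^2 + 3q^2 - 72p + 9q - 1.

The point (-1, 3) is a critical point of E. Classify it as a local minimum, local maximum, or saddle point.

local maximum

The mixed partial ∂²E/∂p∂q is 0, so the Hessian at any point is diag(E_pp, E_qq) = diag(12(-3p^2 + 8p - 1), 6(-q + 1)).
At (-1, 3): H = diag(-144, -12).
Both eigenvalues are negative, so H is negative definite: a local maximum.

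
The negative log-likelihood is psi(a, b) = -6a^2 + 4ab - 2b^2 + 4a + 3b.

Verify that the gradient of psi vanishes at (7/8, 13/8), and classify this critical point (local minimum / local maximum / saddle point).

local maximum

∇psi = (-12a + 4b + 4, 4a - 4b + 3); substituting (7/8, 13/8) gives ∇psi = (0, 0), so (7/8, 13/8) is indeed a critical point.
The Hessian of psi is constant: H = [[-12, 4], [4, -4]].
det(H) = (-12)·(-4) − 4² = 32.
det(H) > 0 and tr(H) = -16 < 0, so H is negative definite and the point is a local maximum.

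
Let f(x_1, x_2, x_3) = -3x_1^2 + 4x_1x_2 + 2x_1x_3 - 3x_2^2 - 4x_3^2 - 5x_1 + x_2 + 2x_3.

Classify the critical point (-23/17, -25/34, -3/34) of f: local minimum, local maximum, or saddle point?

The Hessian is constant: H = [[-6, 4, 2], [4, -6, 0], [2, 0, -8]].
Leading principal minors: Δ₁ = -6, Δ₂ = 20, Δ₃ = -136.
The minors alternate sign starting negative (−, +, −), so H is negative definite: a local maximum.

local maximum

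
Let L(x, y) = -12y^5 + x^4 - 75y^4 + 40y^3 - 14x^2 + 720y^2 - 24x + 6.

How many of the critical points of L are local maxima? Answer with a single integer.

L separates as a function of x plus a function of y, so ∇L=0 decouples.
∂L/∂x = 4(x - 3)(x + 1)(x + 2) = 0 at x ∈ {-2, -1, 3}; ∂L/∂y = -60y(y - 2)(y + 3)(y + 4) = 0 at y ∈ {-4, -3, 0, 2}.
The Hessian is diagonal: diag(L_xx, L_yy). Second derivatives: L_xx(-2)=20, L_xx(-1)=-16, L_xx(3)=80; L_yy(-4)=1440, L_yy(-3)=-900, L_yy(0)=1440, L_yy(2)=-3600.
Local maxima occur where both diagonal entries negative: (-1, -3), (-1, 2). Count: 2.

2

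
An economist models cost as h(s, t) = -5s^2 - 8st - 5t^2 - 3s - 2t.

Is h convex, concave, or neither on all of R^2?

h is quadratic, so its Hessian is the constant matrix H = [[-10, -8], [-8, -10]].
det(H) = 36, tr(H) = -20.
det(H) > 0 and tr(H) < 0, so H is negative definite everywhere: concave.

concave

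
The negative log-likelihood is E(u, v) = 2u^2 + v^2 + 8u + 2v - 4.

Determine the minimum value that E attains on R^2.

E(u,v) separates as P(u) + Q(v) − 4, so its minimum is min P + min Q − 4.
P'(u) = 4u + 8 vanishes at u ∈ {-2}; Q'(v) = 2v + 2 vanishes at v ∈ {-1}.
Local minima of P (where P''>0): P(-2)=-8. Local minima of Q: Q(-1)=-1.
So the global minimum of E is P(-2) + Q(-1) − 4 = -8 − 1 − 4 = -13, attained at (-2, -1).

-13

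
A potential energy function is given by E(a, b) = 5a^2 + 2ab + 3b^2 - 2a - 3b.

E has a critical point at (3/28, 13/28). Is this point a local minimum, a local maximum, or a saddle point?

The Hessian of E is constant: H = [[10, 2], [2, 6]].
det(H) = 10·6 − 2² = 56.
det(H) > 0 and tr(H) = 16 > 0, so H is positive definite and the point is a local minimum.

local minimum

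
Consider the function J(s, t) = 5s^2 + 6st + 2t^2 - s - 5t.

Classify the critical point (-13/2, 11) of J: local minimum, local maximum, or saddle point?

local minimum

The Hessian of J is constant: H = [[10, 6], [6, 4]].
det(H) = 10·4 − 6² = 4.
det(H) > 0 and tr(H) = 14 > 0, so H is positive definite and the point is a local minimum.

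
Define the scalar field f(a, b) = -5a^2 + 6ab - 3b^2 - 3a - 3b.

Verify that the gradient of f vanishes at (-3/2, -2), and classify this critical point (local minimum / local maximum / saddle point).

local maximum

∇f = (-10a + 6b - 3, 6a - 6b - 3); substituting (-3/2, -2) gives ∇f = (0, 0), so (-3/2, -2) is indeed a critical point.
The Hessian of f is constant: H = [[-10, 6], [6, -6]].
det(H) = (-10)·(-6) − 6² = 24.
det(H) > 0 and tr(H) = -16 < 0, so H is negative definite and the point is a local maximum.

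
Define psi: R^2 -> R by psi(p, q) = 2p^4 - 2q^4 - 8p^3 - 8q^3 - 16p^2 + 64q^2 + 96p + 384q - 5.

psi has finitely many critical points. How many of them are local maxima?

psi separates as a function of p plus a function of q, so ∇psi=0 decouples.
∂psi/∂p = 8(p - 3)(p - 2)(p + 2) = 0 at p ∈ {-2, 2, 3}; ∂psi/∂q = -8(q - 4)(q + 3)(q + 4) = 0 at q ∈ {-4, -3, 4}.
The Hessian is diagonal: diag(psi_pp, psi_qq). Second derivatives: psi_pp(-2)=160, psi_pp(2)=-32, psi_pp(3)=40; psi_qq(-4)=-64, psi_qq(-3)=56, psi_qq(4)=-448.
Local maxima occur where both diagonal entries negative: (2, -4), (2, 4). Count: 2.

2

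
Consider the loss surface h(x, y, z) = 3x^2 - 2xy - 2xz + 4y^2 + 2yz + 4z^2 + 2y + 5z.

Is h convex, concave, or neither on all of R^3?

convex

h is quadratic, so its Hessian is the constant matrix H = [[6, -2, -2], [-2, 8, 2], [-2, 2, 8]].
Leading principal minors: 6, 44, 312.
All positive ⇒ H ≻ 0 ⇒ convex.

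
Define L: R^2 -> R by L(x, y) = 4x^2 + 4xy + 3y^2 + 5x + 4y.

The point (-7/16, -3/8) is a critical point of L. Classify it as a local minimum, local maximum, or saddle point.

local minimum

The Hessian of L is constant: H = [[8, 4], [4, 6]].
det(H) = 8·6 − 4² = 32.
det(H) > 0 and tr(H) = 14 > 0, so H is positive definite and the point is a local minimum.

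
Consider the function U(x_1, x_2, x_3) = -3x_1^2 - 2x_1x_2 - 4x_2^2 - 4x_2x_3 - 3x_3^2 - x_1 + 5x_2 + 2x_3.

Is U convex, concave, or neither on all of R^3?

concave

U is quadratic, so its Hessian is the constant matrix H = [[-6, -2, 0], [-2, -8, -4], [0, -4, -6]].
Leading principal minors: -6, 44, -168.
Signs alternate −, +, − ⇒ H ≺ 0 ⇒ concave.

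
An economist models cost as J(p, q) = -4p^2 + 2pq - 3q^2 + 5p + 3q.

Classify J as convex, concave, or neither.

concave

J is quadratic, so its Hessian is the constant matrix H = [[-8, 2], [2, -6]].
det(H) = 44, tr(H) = -14.
det(H) > 0 and tr(H) < 0, so H is negative definite everywhere: concave.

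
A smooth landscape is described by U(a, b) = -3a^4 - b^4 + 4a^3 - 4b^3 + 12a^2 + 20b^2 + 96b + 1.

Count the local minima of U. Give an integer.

1

U separates as a function of a plus a function of b, so ∇U=0 decouples.
∂U/∂a = -12a(a - 2)(a + 1) = 0 at a ∈ {-1, 0, 2}; ∂U/∂b = -4(b - 3)(b + 2)(b + 4) = 0 at b ∈ {-4, -2, 3}.
The Hessian is diagonal: diag(U_aa, U_bb). Second derivatives: U_aa(-1)=-36, U_aa(0)=24, U_aa(2)=-72; U_bb(-4)=-56, U_bb(-2)=40, U_bb(3)=-140.
Local minima occur where both diagonal entries positive: (0, -2). Count: 1.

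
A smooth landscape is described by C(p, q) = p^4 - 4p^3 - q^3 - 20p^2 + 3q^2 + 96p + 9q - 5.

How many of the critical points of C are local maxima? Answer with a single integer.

C separates as a function of p plus a function of q, so ∇C=0 decouples.
∂C/∂p = 4(p - 4)(p - 2)(p + 3) = 0 at p ∈ {-3, 2, 4}; ∂C/∂q = -3(q - 3)(q + 1) = 0 at q ∈ {-1, 3}.
The Hessian is diagonal: diag(C_pp, C_qq). Second derivatives: C_pp(-3)=140, C_pp(2)=-40, C_pp(4)=56; C_qq(-1)=12, C_qq(3)=-12.
Local maxima occur where both diagonal entries negative: (2, 3). Count: 1.

1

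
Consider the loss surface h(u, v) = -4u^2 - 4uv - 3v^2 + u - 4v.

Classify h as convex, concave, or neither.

concave

h is quadratic, so its Hessian is the constant matrix H = [[-8, -4], [-4, -6]].
det(H) = 32, tr(H) = -14.
det(H) > 0 and tr(H) < 0, so H is negative definite everywhere: concave.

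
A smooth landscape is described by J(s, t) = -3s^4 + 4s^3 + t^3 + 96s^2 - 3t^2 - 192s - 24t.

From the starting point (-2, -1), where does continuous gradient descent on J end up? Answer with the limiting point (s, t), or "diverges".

J is separable, so gradient descent decouples: s follows -∂J/∂s, t follows -∂J/∂t.
∂J/∂s = -12(s - 4)(s - 1)(s + 4); at s=-2 this is -432, so s increases.
∂J/∂t = 3(t - 4)(t + 2); at t=-1 this is -15, so t increases.
s converges to its nearest critical value 1 (a local min of the s-part); t converges to 4. The iterate converges to (1, 4).

(1, 4)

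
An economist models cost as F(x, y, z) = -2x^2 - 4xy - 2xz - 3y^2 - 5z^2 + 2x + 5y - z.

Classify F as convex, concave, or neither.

F is quadratic, so its Hessian is the constant matrix H = [[-4, -4, -2], [-4, -6, 0], [-2, 0, -10]].
Leading principal minors: -4, 8, -56.
Signs alternate −, +, − ⇒ H ≺ 0 ⇒ concave.

concave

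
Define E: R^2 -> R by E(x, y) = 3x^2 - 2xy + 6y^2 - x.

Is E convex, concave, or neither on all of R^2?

convex

E is quadratic, so its Hessian is the constant matrix H = [[6, -2], [-2, 12]].
det(H) = 68, tr(H) = 18.
det(H) > 0 and tr(H) > 0, so H is positive definite everywhere: convex.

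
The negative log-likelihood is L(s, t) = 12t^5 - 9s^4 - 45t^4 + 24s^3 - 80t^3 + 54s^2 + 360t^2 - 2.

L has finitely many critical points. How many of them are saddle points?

6

L separates as a function of s plus a function of t, so ∇L=0 decouples.
∂L/∂s = -36s(s - 3)(s + 1) = 0 at s ∈ {-1, 0, 3}; ∂L/∂t = 60t(t - 3)(t - 2)(t + 2) = 0 at t ∈ {-2, 0, 2, 3}.
The Hessian is diagonal: diag(L_ss, L_tt). Second derivatives: L_ss(-1)=-144, L_ss(0)=108, L_ss(3)=-432; L_tt(-2)=-2400, L_tt(0)=720, L_tt(2)=-480, L_tt(3)=900.
Saddle points occur where the two diagonal entries have opposite signs: (-1, 0), (-1, 3), (0, -2), (0, 2), (3, 0), (3, 3). Count: 6.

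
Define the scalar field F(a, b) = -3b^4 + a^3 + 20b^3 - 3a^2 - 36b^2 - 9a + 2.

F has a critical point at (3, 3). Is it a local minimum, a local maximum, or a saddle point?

The mixed partial ∂²F/∂a∂b is 0, so the Hessian at any point is diag(F_aa, F_bb) = diag(6(a - 1), 12(-3b^2 + 10b - 6)).
At (3, 3): H = diag(12, -36).
The eigenvalues have opposite signs, so H is indefinite: a saddle point.

saddle point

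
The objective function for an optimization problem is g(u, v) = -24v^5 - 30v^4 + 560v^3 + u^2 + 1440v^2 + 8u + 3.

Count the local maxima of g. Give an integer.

0

g separates as a function of u plus a function of v, so ∇g=0 decouples.
∂g/∂u = 2(u + 4) = 0 at u ∈ {-4}; ∂g/∂v = -120v(v - 4)(v + 2)(v + 3) = 0 at v ∈ {-3, -2, 0, 4}.
The Hessian is diagonal: diag(g_uu, g_vv). Second derivatives: g_uu(-4)=2; g_vv(-3)=2520, g_vv(-2)=-1440, g_vv(0)=2880, g_vv(4)=-20160.
Local maxima occur where both diagonal entries negative: none. Count: 0.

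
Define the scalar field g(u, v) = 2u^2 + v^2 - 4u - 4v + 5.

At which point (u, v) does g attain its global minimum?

g(u,v) separates as P(u) + Q(v) + 5, so its minimum is min P + min Q + 5.
P'(u) = 4u - 4 vanishes at u ∈ {1}; Q'(v) = 2v - 4 vanishes at v ∈ {2}.
Local minima of P (where P''>0): P(1)=-2. Local minima of Q: Q(2)=-4.
So the global minimum of g is P(1) + Q(2) + 5 = -2 − 4 + 5 = -1, attained at (1, 2).

(1, 2)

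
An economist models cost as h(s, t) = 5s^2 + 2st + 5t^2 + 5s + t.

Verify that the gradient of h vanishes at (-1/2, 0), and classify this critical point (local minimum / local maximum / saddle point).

local minimum

∇h = (10s + 2t + 5, 2s + 10t + 1); substituting (-1/2, 0) gives ∇h = (0, 0), so (-1/2, 0) is indeed a critical point.
The Hessian of h is constant: H = [[10, 2], [2, 10]].
det(H) = 10·10 − 2² = 96.
det(H) > 0 and tr(H) = 20 > 0, so H is positive definite and the point is a local minimum.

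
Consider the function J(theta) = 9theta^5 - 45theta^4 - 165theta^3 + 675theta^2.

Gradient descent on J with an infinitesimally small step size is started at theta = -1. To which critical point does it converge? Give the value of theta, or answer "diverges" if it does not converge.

0

J'(theta) = 45theta(theta - 5)(theta - 2)(theta + 3), so J'(-1) = -1620.
Gradient descent moves in the -J' direction, i.e. theta is increasing.
The nearest critical point in that direction is theta = 0, where J'' = 1350 > 0 (a local minimum). The iterate converges there.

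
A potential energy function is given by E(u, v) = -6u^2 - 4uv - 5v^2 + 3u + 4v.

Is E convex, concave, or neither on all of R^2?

concave

E is quadratic, so its Hessian is the constant matrix H = [[-12, -4], [-4, -10]].
det(H) = 104, tr(H) = -22.
det(H) > 0 and tr(H) < 0, so H is negative definite everywhere: concave.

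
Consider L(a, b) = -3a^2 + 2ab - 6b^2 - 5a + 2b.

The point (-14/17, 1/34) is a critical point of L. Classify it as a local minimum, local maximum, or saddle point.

The Hessian of L is constant: H = [[-6, 2], [2, -12]].
det(H) = (-6)·(-12) − 2² = 68.
det(H) > 0 and tr(H) = -18 < 0, so H is negative definite and the point is a local maximum.

local maximum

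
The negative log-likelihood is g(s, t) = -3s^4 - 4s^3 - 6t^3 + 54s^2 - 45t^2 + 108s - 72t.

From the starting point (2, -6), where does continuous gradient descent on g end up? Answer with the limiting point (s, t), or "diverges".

(-1, -4)

g is separable, so gradient descent decouples: s follows -∂g/∂s, t follows -∂g/∂t.
∂g/∂s = -12(s - 3)(s + 1)(s + 3); at s=2 this is 180, so s decreases.
∂g/∂t = -18(t + 1)(t + 4); at t=-6 this is -180, so t increases.
s converges to its nearest critical value -1 (a local min of the s-part); t converges to -4. The iterate converges to (-1, -4).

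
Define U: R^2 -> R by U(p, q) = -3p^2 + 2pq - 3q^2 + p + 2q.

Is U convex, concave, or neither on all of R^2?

U is quadratic, so its Hessian is the constant matrix H = [[-6, 2], [2, -6]].
det(H) = 32, tr(H) = -12.
det(H) > 0 and tr(H) < 0, so H is negative definite everywhere: concave.

concave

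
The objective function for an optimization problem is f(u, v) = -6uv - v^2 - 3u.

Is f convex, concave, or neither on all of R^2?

neither

f is quadratic, so its Hessian is the constant matrix H = [[0, -6], [-6, -2]].
det(H) = -36, tr(H) = -2.
det(H) < 0, so H is indefinite: neither convex nor concave.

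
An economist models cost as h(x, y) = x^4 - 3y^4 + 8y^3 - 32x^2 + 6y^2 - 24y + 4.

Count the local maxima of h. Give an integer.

h separates as a function of x plus a function of y, so ∇h=0 decouples.
∂h/∂x = 4x(x - 4)(x + 4) = 0 at x ∈ {-4, 0, 4}; ∂h/∂y = -12(y - 2)(y - 1)(y + 1) = 0 at y ∈ {-1, 1, 2}.
The Hessian is diagonal: diag(h_xx, h_yy). Second derivatives: h_xx(-4)=128, h_xx(0)=-64, h_xx(4)=128; h_yy(-1)=-72, h_yy(1)=24, h_yy(2)=-36.
Local maxima occur where both diagonal entries negative: (0, -1), (0, 2). Count: 2.

2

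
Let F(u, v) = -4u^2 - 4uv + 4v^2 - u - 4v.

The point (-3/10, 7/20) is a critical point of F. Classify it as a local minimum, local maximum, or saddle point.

saddle point

The Hessian of F is constant: H = [[-8, -4], [-4, 8]].
det(H) = (-8)·8 − (-4)² = -80.
Since det(H) < 0, H is indefinite and the critical point is a saddle point.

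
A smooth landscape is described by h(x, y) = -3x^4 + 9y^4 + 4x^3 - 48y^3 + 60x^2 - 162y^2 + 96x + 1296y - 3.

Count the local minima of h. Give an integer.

h separates as a function of x plus a function of y, so ∇h=0 decouples.
∂h/∂x = -12(x - 4)(x + 1)(x + 2) = 0 at x ∈ {-2, -1, 4}; ∂h/∂y = 36(y - 4)(y - 3)(y + 3) = 0 at y ∈ {-3, 3, 4}.
The Hessian is diagonal: diag(h_xx, h_yy). Second derivatives: h_xx(-2)=-72, h_xx(-1)=60, h_xx(4)=-360; h_yy(-3)=1512, h_yy(3)=-216, h_yy(4)=252.
Local minima occur where both diagonal entries positive: (-1, -3), (-1, 4). Count: 2.

2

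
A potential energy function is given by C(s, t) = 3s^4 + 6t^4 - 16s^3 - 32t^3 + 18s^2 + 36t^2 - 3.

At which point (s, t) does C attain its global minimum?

C(s,t) separates as P(s) + Q(t) − 3, so its minimum is min P + min Q − 3.
P'(s) = 12s(s - 3)(s - 1) vanishes at s ∈ {0, 1, 3}; Q'(t) = 24t(t - 3)(t - 1) vanishes at t ∈ {0, 1, 3}.
Local minima of P (where P''>0): P(0)=0, P(3)=-27. Local minima of Q: Q(0)=0, Q(3)=-54.
So the global minimum of C is P(3) + Q(3) − 3 = -27 − 54 − 3 = -84, attained at (3, 3).

(3, 3)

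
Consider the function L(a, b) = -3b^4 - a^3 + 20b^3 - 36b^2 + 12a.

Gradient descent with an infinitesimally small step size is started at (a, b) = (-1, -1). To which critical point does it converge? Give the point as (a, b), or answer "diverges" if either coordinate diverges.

diverges

L is separable, so gradient descent decouples: a follows -∂L/∂a, b follows -∂L/∂b.
∂L/∂a = -3(a - 2)(a + 2); at a=-1 this is 9, so a decreases.
∂L/∂b = -12b(b - 3)(b - 2); at b=-1 this is 144, so b decreases.
The b-coordinate has no critical point in that direction and runs off to infinity.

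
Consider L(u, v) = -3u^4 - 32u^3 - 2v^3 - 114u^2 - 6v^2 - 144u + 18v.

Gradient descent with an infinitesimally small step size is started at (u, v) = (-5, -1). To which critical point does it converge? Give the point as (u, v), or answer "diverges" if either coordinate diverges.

L is separable, so gradient descent decouples: u follows -∂L/∂u, v follows -∂L/∂v.
∂L/∂u = -12(u + 1)(u + 3)(u + 4); at u=-5 this is 96, so u decreases.
∂L/∂v = -6(v - 1)(v + 3); at v=-1 this is 24, so v decreases.
The u-coordinate has no critical point in that direction and runs off to infinity.

diverges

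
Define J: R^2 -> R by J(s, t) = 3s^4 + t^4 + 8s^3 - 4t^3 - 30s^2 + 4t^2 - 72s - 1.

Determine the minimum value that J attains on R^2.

J(s,t) separates as P(s) + Q(t) − 1, so its minimum is min P + min Q − 1.
P'(s) = 12(s - 2)(s + 1)(s + 3) vanishes at s ∈ {-3, -1, 2}; Q'(t) = 4t(t - 2)(t - 1) vanishes at t ∈ {0, 1, 2}.
Local minima of P (where P''>0): P(-3)=-27, P(2)=-152. Local minima of Q: Q(0)=0, Q(2)=0.
So the global minimum of J is P(2) + Q(0) − 1 = -152 + 0 − 1 = -153, attained at (2, 0).

-153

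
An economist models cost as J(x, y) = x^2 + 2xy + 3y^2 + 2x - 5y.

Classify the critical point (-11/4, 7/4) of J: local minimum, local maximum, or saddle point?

local minimum

The Hessian of J is constant: H = [[2, 2], [2, 6]].
det(H) = 2·6 − 2² = 8.
det(H) > 0 and tr(H) = 8 > 0, so H is positive definite and the point is a local minimum.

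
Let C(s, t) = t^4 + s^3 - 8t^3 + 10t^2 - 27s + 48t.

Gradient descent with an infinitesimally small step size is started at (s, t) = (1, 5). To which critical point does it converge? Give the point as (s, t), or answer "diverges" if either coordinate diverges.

(3, 4)

C is separable, so gradient descent decouples: s follows -∂C/∂s, t follows -∂C/∂t.
∂C/∂s = 3(s - 3)(s + 3); at s=1 this is -24, so s increases.
∂C/∂t = 4(t - 4)(t - 3)(t + 1); at t=5 this is 48, so t decreases.
s converges to its nearest critical value 3 (a local min of the s-part); t converges to 4. The iterate converges to (3, 4).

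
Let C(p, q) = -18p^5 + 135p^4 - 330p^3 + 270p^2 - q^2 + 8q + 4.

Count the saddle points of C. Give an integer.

2

C separates as a function of p plus a function of q, so ∇C=0 decouples.
∂C/∂p = -90p(p - 3)(p - 2)(p - 1) = 0 at p ∈ {0, 1, 2, 3}; ∂C/∂q = -2(q - 4) = 0 at q ∈ {4}.
The Hessian is diagonal: diag(C_pp, C_qq). Second derivatives: C_pp(0)=540, C_pp(1)=-180, C_pp(2)=180, C_pp(3)=-540; C_qq(4)=-2.
Saddle points occur where the two diagonal entries have opposite signs: (0, 4), (2, 4). Count: 2.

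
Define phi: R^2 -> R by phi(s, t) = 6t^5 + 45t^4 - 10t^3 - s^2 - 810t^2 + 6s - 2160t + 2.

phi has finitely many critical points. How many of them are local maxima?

2

phi separates as a function of s plus a function of t, so ∇phi=0 decouples.
∂phi/∂s = -2(s - 3) = 0 at s ∈ {3}; ∂phi/∂t = 30(t - 3)(t + 2)(t + 3)(t + 4) = 0 at t ∈ {-4, -3, -2, 3}.
The Hessian is diagonal: diag(phi_ss, phi_tt). Second derivatives: phi_ss(3)=-2; phi_tt(-4)=-420, phi_tt(-3)=180, phi_tt(-2)=-300, phi_tt(3)=6300.
Local maxima occur where both diagonal entries negative: (3, -4), (3, -2). Count: 2.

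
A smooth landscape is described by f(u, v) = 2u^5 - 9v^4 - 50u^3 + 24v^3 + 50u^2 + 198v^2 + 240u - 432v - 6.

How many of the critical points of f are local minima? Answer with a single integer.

f separates as a function of u plus a function of v, so ∇f=0 decouples.
∂f/∂u = 10(u - 3)(u - 2)(u + 1)(u + 4) = 0 at u ∈ {-4, -1, 2, 3}; ∂f/∂v = -36(v - 4)(v - 1)(v + 3) = 0 at v ∈ {-3, 1, 4}.
The Hessian is diagonal: diag(f_uu, f_vv). Second derivatives: f_uu(-4)=-1260, f_uu(-1)=360, f_uu(2)=-180, f_uu(3)=280; f_vv(-3)=-1008, f_vv(1)=432, f_vv(4)=-756.
Local minima occur where both diagonal entries positive: (-1, 1), (3, 1). Count: 2.

2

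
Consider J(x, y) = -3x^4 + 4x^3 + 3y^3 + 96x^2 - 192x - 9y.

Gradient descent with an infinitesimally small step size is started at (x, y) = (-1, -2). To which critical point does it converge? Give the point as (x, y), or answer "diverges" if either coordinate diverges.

diverges

J is separable, so gradient descent decouples: x follows -∂J/∂x, y follows -∂J/∂y.
∂J/∂x = -12(x - 4)(x - 1)(x + 4); at x=-1 this is -360, so x increases.
∂J/∂y = 9(y - 1)(y + 1); at y=-2 this is 27, so y decreases.
The y-coordinate has no critical point in that direction and runs off to infinity.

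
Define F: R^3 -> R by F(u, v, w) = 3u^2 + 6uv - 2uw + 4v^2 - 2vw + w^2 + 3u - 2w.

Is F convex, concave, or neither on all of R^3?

convex

F is quadratic, so its Hessian is the constant matrix H = [[6, 6, -2], [6, 8, -2], [-2, -2, 2]].
Leading principal minors: 6, 12, 16.
All positive ⇒ H ≻ 0 ⇒ convex.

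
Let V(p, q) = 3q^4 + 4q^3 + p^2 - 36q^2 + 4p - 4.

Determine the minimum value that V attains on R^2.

V(p,q) separates as A(p) + B(q) − 4, so its minimum is min A + min B − 4.
A'(p) = 2p + 4 vanishes at p ∈ {-2}; B'(q) = 12q(q - 2)(q + 3) vanishes at q ∈ {-3, 0, 2}.
Local minima of A (where A''>0): A(-2)=-4. Local minima of B: B(-3)=-189, B(2)=-64.
So the global minimum of V is A(-2) + B(-3) − 4 = -4 − 189 − 4 = -197, attained at (-2, -3).

-197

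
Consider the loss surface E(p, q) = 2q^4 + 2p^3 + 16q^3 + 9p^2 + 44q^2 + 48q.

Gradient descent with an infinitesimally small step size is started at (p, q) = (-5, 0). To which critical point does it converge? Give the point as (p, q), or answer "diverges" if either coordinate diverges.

diverges

E is separable, so gradient descent decouples: p follows -∂E/∂p, q follows -∂E/∂q.
∂E/∂p = 6p(p + 3); at p=-5 this is 60, so p decreases.
∂E/∂q = 8(q + 1)(q + 2)(q + 3); at q=0 this is 48, so q decreases.
The p-coordinate has no critical point in that direction and runs off to infinity.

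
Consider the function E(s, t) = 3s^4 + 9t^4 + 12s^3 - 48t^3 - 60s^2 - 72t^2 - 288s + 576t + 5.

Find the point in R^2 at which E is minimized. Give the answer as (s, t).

E(s,t) separates as P(s) + Q(t) + 5, so its minimum is min P + min Q + 5.
P'(s) = 12(s - 3)(s + 2)(s + 4) vanishes at s ∈ {-4, -2, 3}; Q'(t) = 36(t - 4)(t - 2)(t + 2) vanishes at t ∈ {-2, 2, 4}.
Local minima of P (where P''>0): P(-4)=192, P(3)=-837. Local minima of Q: Q(-2)=-912, Q(4)=384.
So the global minimum of E is P(3) + Q(-2) + 5 = -837 − 912 + 5 = -1744, attained at (3, -2).

(3, -2)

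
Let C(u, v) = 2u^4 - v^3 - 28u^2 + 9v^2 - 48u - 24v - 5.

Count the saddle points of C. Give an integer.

C separates as a function of u plus a function of v, so ∇C=0 decouples.
∂C/∂u = 8(u - 3)(u + 1)(u + 2) = 0 at u ∈ {-2, -1, 3}; ∂C/∂v = -3(v - 4)(v - 2) = 0 at v ∈ {2, 4}.
The Hessian is diagonal: diag(C_uu, C_vv). Second derivatives: C_uu(-2)=40, C_uu(-1)=-32, C_uu(3)=160; C_vv(2)=6, C_vv(4)=-6.
Saddle points occur where the two diagonal entries have opposite signs: (-2, 4), (-1, 2), (3, 4). Count: 3.

3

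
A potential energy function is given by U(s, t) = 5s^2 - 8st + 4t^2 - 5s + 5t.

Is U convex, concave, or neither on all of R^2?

U is quadratic, so its Hessian is the constant matrix H = [[10, -8], [-8, 8]].
det(H) = 16, tr(H) = 18.
det(H) > 0 and tr(H) > 0, so H is positive definite everywhere: convex.

convex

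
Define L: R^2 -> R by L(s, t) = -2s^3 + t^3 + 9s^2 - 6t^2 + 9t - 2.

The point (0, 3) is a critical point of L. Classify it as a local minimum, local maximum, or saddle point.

local minimum

The mixed partial ∂²L/∂s∂t is 0, so the Hessian at any point is diag(L_ss, L_tt) = diag(6(-2s + 3), 6(t - 2)).
At (0, 3): H = diag(18, 6).
Both eigenvalues are positive, so H is positive definite: a local minimum.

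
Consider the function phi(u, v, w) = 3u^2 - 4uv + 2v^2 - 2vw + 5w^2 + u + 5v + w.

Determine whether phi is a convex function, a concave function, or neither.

phi is quadratic, so its Hessian is the constant matrix H = [[6, -4, 0], [-4, 4, -2], [0, -2, 10]].
Leading principal minors: 6, 8, 56.
All positive ⇒ H ≻ 0 ⇒ convex.

convex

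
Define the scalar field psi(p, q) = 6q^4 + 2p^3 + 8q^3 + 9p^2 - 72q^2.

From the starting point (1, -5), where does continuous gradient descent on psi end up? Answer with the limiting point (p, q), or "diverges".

(0, -3)

psi is separable, so gradient descent decouples: p follows -∂psi/∂p, q follows -∂psi/∂q.
∂psi/∂p = 6p(p + 3); at p=1 this is 24, so p decreases.
∂psi/∂q = 24q(q - 2)(q + 3); at q=-5 this is -1680, so q increases.
p converges to its nearest critical value 0 (a local min of the p-part); q converges to -3. The iterate converges to (0, -3).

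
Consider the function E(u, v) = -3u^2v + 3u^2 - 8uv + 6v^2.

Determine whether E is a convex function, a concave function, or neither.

neither

The term -3u^2v is cubic, so the Hessian is not constant.
∂²E/∂u² = -6v + 6, which takes both signs as v varies (negative for sufficiently large v). A diagonal entry of the Hessian changing sign means the Hessian is neither positive- nor negative-semidefinite on all of R^2.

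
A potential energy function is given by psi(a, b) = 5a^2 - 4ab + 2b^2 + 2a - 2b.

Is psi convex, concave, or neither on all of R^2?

convex

psi is quadratic, so its Hessian is the constant matrix H = [[10, -4], [-4, 4]].
det(H) = 24, tr(H) = 14.
det(H) > 0 and tr(H) > 0, so H is positive definite everywhere: convex.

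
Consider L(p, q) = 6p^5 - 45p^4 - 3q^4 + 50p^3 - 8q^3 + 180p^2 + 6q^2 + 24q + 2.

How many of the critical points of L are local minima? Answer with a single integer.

2

L separates as a function of p plus a function of q, so ∇L=0 decouples.
∂L/∂p = 30p(p - 4)(p - 3)(p + 1) = 0 at p ∈ {-1, 0, 3, 4}; ∂L/∂q = -12(q - 1)(q + 1)(q + 2) = 0 at q ∈ {-2, -1, 1}.
The Hessian is diagonal: diag(L_pp, L_qq). Second derivatives: L_pp(-1)=-600, L_pp(0)=360, L_pp(3)=-360, L_pp(4)=600; L_qq(-2)=-36, L_qq(-1)=24, L_qq(1)=-72.
Local minima occur where both diagonal entries positive: (0, -1), (4, -1). Count: 2.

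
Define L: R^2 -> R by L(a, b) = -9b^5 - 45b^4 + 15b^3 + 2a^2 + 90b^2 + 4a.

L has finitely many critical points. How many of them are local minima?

2

L separates as a function of a plus a function of b, so ∇L=0 decouples.
∂L/∂a = 4(a + 1) = 0 at a ∈ {-1}; ∂L/∂b = -45b(b - 1)(b + 1)(b + 4) = 0 at b ∈ {-4, -1, 0, 1}.
The Hessian is diagonal: diag(L_aa, L_bb). Second derivatives: L_aa(-1)=4; L_bb(-4)=2700, L_bb(-1)=-270, L_bb(0)=180, L_bb(1)=-450.
Local minima occur where both diagonal entries positive: (-1, -4), (-1, 0). Count: 2.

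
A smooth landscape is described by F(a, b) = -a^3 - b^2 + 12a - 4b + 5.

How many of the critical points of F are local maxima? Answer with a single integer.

F separates as a function of a plus a function of b, so ∇F=0 decouples.
∂F/∂a = -3(a - 2)(a + 2) = 0 at a ∈ {-2, 2}; ∂F/∂b = -2(b + 2) = 0 at b ∈ {-2}.
The Hessian is diagonal: diag(F_aa, F_bb). Second derivatives: F_aa(-2)=12, F_aa(2)=-12; F_bb(-2)=-2.
Local maxima occur where both diagonal entries negative: (2, -2). Count: 1.

1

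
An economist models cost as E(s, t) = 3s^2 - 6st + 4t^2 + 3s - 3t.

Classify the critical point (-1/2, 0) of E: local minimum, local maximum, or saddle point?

The Hessian of E is constant: H = [[6, -6], [-6, 8]].
det(H) = 6·8 − (-6)² = 12.
det(H) > 0 and tr(H) = 14 > 0, so H is positive definite and the point is a local minimum.

local minimum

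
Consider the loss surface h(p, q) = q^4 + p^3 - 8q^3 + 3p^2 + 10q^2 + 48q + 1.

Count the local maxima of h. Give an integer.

h separates as a function of p plus a function of q, so ∇h=0 decouples.
∂h/∂p = 3p(p + 2) = 0 at p ∈ {-2, 0}; ∂h/∂q = 4(q - 4)(q - 3)(q + 1) = 0 at q ∈ {-1, 3, 4}.
The Hessian is diagonal: diag(h_pp, h_qq). Second derivatives: h_pp(-2)=-6, h_pp(0)=6; h_qq(-1)=80, h_qq(3)=-16, h_qq(4)=20.
Local maxima occur where both diagonal entries negative: (-2, 3). Count: 1.

1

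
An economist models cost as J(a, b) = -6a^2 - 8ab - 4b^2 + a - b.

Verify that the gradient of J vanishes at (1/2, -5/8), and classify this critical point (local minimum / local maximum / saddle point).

local maximum

∇J = (-12a - 8b + 1, -8a - 8b - 1); substituting (1/2, -5/8) gives ∇J = (0, 0), so (1/2, -5/8) is indeed a critical point.
The Hessian of J is constant: H = [[-12, -8], [-8, -8]].
det(H) = (-12)·(-8) − (-8)² = 32.
det(H) > 0 and tr(H) = -20 < 0, so H is negative definite and the point is a local maximum.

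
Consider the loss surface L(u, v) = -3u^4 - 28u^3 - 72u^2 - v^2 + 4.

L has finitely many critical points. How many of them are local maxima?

L separates as a function of u plus a function of v, so ∇L=0 decouples.
∂L/∂u = -12u(u + 3)(u + 4) = 0 at u ∈ {-4, -3, 0}; ∂L/∂v = -2v = 0 at v ∈ {0}.
The Hessian is diagonal: diag(L_uu, L_vv). Second derivatives: L_uu(-4)=-48, L_uu(-3)=36, L_uu(0)=-144; L_vv(0)=-2.
Local maxima occur where both diagonal entries negative: (-4, 0), (0, 0). Count: 2.

2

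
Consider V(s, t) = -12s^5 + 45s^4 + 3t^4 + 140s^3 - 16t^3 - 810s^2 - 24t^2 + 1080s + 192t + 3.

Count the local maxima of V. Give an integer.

2

V separates as a function of s plus a function of t, so ∇V=0 decouples.
∂V/∂s = -60(s - 3)(s - 2)(s - 1)(s + 3) = 0 at s ∈ {-3, 1, 2, 3}; ∂V/∂t = 12(t - 4)(t - 2)(t + 2) = 0 at t ∈ {-2, 2, 4}.
The Hessian is diagonal: diag(V_ss, V_tt). Second derivatives: V_ss(-3)=7200, V_ss(1)=-480, V_ss(2)=300, V_ss(3)=-720; V_tt(-2)=288, V_tt(2)=-96, V_tt(4)=144.
Local maxima occur where both diagonal entries negative: (1, 2), (3, 2). Count: 2.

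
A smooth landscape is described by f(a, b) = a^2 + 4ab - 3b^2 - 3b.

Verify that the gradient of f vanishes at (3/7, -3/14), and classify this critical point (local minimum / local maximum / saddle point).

saddle point

∇f = (2a + 4b, 4a - 6b - 3); substituting (3/7, -3/14) gives ∇f = (0, 0), so (3/7, -3/14) is indeed a critical point.
The Hessian of f is constant: H = [[2, 4], [4, -6]].
det(H) = 2·(-6) − 4² = -28.
Since det(H) < 0, H is indefinite and the critical point is a saddle point.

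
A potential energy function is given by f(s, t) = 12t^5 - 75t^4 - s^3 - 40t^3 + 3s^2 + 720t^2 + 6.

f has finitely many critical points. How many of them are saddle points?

f separates as a function of s plus a function of t, so ∇f=0 decouples.
∂f/∂s = -3s(s - 2) = 0 at s ∈ {0, 2}; ∂f/∂t = 60t(t - 4)(t - 3)(t + 2) = 0 at t ∈ {-2, 0, 3, 4}.
The Hessian is diagonal: diag(f_ss, f_tt). Second derivatives: f_ss(0)=6, f_ss(2)=-6; f_tt(-2)=-3600, f_tt(0)=1440, f_tt(3)=-900, f_tt(4)=1440.
Saddle points occur where the two diagonal entries have opposite signs: (0, -2), (0, 3), (2, 0), (2, 4). Count: 4.

4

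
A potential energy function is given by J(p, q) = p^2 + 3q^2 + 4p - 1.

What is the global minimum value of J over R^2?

-5

J(p,q) separates as A(p) + B(q) − 1, so its minimum is min A + min B − 1.
A'(p) = 2p + 4 vanishes at p ∈ {-2}; B'(q) = 6q vanishes at q ∈ {0}.
Local minima of A (where A''>0): A(-2)=-4. Local minima of B: B(0)=0.
So the global minimum of J is A(-2) + B(0) − 1 = -4 + 0 − 1 = -5, attained at (-2, 0).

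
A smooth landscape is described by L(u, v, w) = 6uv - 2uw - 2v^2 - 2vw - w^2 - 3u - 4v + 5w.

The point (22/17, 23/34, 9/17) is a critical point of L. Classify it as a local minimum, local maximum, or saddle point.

The Hessian is constant: H = [[0, 6, -2], [6, -4, -2], [-2, -2, -2]].
Leading principal minors: Δ₁ = 0, Δ₂ = -36, Δ₃ = 136.
The minors fit neither the all-positive nor the alternating-sign pattern, so H is indefinite: a saddle point.

saddle point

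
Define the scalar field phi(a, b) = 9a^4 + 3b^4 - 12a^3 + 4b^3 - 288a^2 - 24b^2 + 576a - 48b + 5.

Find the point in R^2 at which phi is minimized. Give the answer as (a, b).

(-4, 2)

phi(a,b) separates as P(a) + Q(b) + 5, so its minimum is min P + min Q + 5.
P'(a) = 36(a - 4)(a - 1)(a + 4) vanishes at a ∈ {-4, 1, 4}; Q'(b) = 12(b - 2)(b + 1)(b + 2) vanishes at b ∈ {-2, -1, 2}.
Local minima of P (where P''>0): P(-4)=-3840, P(4)=-768. Local minima of Q: Q(-2)=16, Q(2)=-112.
So the global minimum of phi is P(-4) + Q(2) + 5 = -3840 − 112 + 5 = -3947, attained at (-4, 2).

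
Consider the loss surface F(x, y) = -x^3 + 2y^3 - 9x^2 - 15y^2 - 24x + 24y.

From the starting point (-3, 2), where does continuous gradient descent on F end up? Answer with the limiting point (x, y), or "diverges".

(-4, 4)

F is separable, so gradient descent decouples: x follows -∂F/∂x, y follows -∂F/∂y.
∂F/∂x = -3(x + 2)(x + 4); at x=-3 this is 3, so x decreases.
∂F/∂y = 6(y - 4)(y - 1); at y=2 this is -12, so y increases.
x converges to its nearest critical value -4 (a local min of the x-part); y converges to 4. The iterate converges to (-4, 4).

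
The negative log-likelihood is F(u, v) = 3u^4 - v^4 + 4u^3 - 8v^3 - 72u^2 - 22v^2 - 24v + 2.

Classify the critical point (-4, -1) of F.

The mixed partial ∂²F/∂u∂v is 0, so the Hessian at any point is diag(F_uu, F_vv) = diag(12(3u^2 + 2u - 12), -4(3v^2 + 12v + 11)).
At (-4, -1): H = diag(336, -8).
The eigenvalues have opposite signs, so H is indefinite: a saddle point.

saddle point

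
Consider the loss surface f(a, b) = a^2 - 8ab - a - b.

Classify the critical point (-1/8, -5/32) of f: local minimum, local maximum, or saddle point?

saddle point

The Hessian of f is constant: H = [[2, -8], [-8, 0]].
det(H) = 2·0 − (-8)² = -64.
Since det(H) < 0, H is indefinite and the critical point is a saddle point.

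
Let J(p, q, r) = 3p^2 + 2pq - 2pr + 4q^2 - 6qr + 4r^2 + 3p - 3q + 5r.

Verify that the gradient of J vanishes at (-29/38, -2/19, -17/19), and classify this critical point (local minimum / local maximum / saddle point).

local minimum

∇J = (6p + 2q - 2r + 3, 2p + 8q - 6r - 3, -2p - 6q + 8r + 5); substituting (-29/38, -2/19, -17/19) gives ∇J = (0, 0, 0), so (-29/38, -2/19, -17/19) is indeed a critical point.
The Hessian is constant: H = [[6, 2, -2], [2, 8, -6], [-2, -6, 8]].
Leading principal minors: Δ₁ = 6, Δ₂ = 44, Δ₃ = 152.
All leading minors are positive, so H is positive definite: a local minimum.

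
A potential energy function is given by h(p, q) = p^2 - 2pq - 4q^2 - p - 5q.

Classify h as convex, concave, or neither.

h is quadratic, so its Hessian is the constant matrix H = [[2, -2], [-2, -8]].
det(H) = -20, tr(H) = -6.
det(H) < 0, so H is indefinite: neither convex nor concave.

neither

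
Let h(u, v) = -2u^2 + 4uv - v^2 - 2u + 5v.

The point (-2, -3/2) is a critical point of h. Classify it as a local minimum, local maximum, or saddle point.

saddle point

The Hessian of h is constant: H = [[-4, 4], [4, -2]].
det(H) = (-4)·(-2) − 4² = -8.
Since det(H) < 0, H is indefinite and the critical point is a saddle point.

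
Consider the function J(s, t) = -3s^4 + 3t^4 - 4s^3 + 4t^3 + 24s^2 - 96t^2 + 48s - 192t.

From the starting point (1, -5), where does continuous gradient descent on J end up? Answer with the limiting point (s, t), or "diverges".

J is separable, so gradient descent decouples: s follows -∂J/∂s, t follows -∂J/∂t.
∂J/∂s = -12(s - 2)(s + 1)(s + 2); at s=1 this is 72, so s decreases.
∂J/∂t = 12(t - 4)(t + 1)(t + 4); at t=-5 this is -432, so t increases.
s converges to its nearest critical value -1 (a local min of the s-part); t converges to -4. The iterate converges to (-1, -4).

(-1, -4)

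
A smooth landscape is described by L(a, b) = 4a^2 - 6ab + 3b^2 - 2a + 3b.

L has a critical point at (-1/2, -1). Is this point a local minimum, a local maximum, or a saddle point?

local minimum

The Hessian of L is constant: H = [[8, -6], [-6, 6]].
det(H) = 8·6 − (-6)² = 12.
det(H) > 0 and tr(H) = 14 > 0, so H is positive definite and the point is a local minimum.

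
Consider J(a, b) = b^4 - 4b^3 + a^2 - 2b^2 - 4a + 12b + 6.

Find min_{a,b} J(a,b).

-7

J(a,b) separates as P(a) + Q(b) + 6, so its minimum is min P + min Q + 6.
P'(a) = 2a - 4 vanishes at a ∈ {2}; Q'(b) = 4(b - 3)(b - 1)(b + 1) vanishes at b ∈ {-1, 1, 3}.
Local minima of P (where P''>0): P(2)=-4. Local minima of Q: Q(-1)=-9, Q(3)=-9.
So the global minimum of J is P(2) + Q(-1) + 6 = -4 − 9 + 6 = -7, attained at (2, -1).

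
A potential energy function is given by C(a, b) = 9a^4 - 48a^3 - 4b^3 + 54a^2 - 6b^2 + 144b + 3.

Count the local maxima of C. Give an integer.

C separates as a function of a plus a function of b, so ∇C=0 decouples.
∂C/∂a = 36a(a - 3)(a - 1) = 0 at a ∈ {0, 1, 3}; ∂C/∂b = -12(b - 3)(b + 4) = 0 at b ∈ {-4, 3}.
The Hessian is diagonal: diag(C_aa, C_bb). Second derivatives: C_aa(0)=108, C_aa(1)=-72, C_aa(3)=216; C_bb(-4)=84, C_bb(3)=-84.
Local maxima occur where both diagonal entries negative: (1, 3). Count: 1.

1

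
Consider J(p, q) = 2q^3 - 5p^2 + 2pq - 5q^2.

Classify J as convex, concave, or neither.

The term 2q^3 is cubic, so the Hessian is not constant.
∂²J/∂q² = 12q - 10, which takes both signs as q varies (negative for sufficiently negative q). A diagonal entry of the Hessian changing sign means the Hessian is neither positive- nor negative-semidefinite on all of R^2.

neither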